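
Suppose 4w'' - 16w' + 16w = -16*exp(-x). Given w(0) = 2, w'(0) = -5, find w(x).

Divide through by 4: w'' - 4w' + 4w = -4*exp(-x).
Characteristic equation r² - 4r + 4 = 0 has discriminant (-4)² - 4·(4) = 0, so r = 2 is a repeated root.
Hence w_h = (C1 + C2*x)*exp(2*x).
Try w_p = A*exp(-x). Substituting into the equation and dividing by exp(-x) gives A = -4/9, so w_p = -4*exp(-x)/9.
General solution: w = -4*exp(-x)/9 + C1*exp(2*x) + C2*x*exp(2*x).
Apply the initial conditions: w(0) = -4/9 + C1 = 2 and w'(0) = 4/9 + C2 + 2*C1 = -5. Solving gives C1 = 22/9, C2 = -31/3.

w = -4*exp(-x)/9 + 22*exp(2*x)/9 - 31*x*exp(2*x)/3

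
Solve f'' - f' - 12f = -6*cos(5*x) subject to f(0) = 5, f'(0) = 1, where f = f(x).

f = 15*sin(5*x)/697 + 111*cos(5*x)/697 + 314*exp(-3*x)/119 + 632*exp(4*x)/287

Characteristic equation r² - r - 12 = 0 factors as (r - 4)(r + 3) = 0, so r = 4, -3.
Hence f_h = C1*exp(4*x) + C2*exp(-3*x).
Try f_p = A*cos(5*x) + B*sin(5*x). Substituting and equating the coefficients of cos(5x) and sin(5x) gives A = 111/697, B = 15/697, so f_p = 15*sin(5*x)/697 + 111*cos(5*x)/697.
General solution: f = 15*sin(5*x)/697 + 111*cos(5*x)/697 + C1*exp(4*x) + C2*exp(-3*x).
Apply the initial conditions: f(0) = 111/697 + C1 + C2 = 5 and f'(0) = 75/697 - 3*C2 + 4*C1 = 1. Solving gives C1 = 632/287, C2 = 314/119.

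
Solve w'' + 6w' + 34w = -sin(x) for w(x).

w = -11*sin(x)/375 + 2*cos(x)/375 + C1*cos(5*x)*exp(-3*x) + C2*exp(-3*x)*sin(5*x)

Characteristic equation r² + 6r + 34 = 0 has discriminant (6)² - 4·(34) = -100 < 0, so r = -3 ± 5i.
Hence w_h = C1*cos(5*x)*exp(-3*x) + C2*exp(-3*x)*sin(5*x).
Try w_p = A*cos(x) + B*sin(x). Substituting and equating the coefficients of cos(x) and sin(x) gives A = 2/375, B = -11/375, so w_p = -11*sin(x)/375 + 2*cos(x)/375.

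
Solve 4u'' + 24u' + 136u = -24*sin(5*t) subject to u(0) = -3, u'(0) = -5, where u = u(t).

u = -6*sin(5*t)/109 + 20*cos(5*t)/109 - 1556*exp(-3*t)*sin(5*t)/545 - 347*cos(5*t)*exp(-3*t)/109

Divide through by 4: u'' + 6u' + 34u = -6*sin(5*t).
Characteristic equation r² + 6r + 34 = 0 has discriminant (6)² - 4·(34) = -100 < 0, so r = -3 ± 5i.
Hence u_h = C1*cos(5*t)*exp(-3*t) + C2*exp(-3*t)*sin(5*t).
Try u_p = A*cos(5*t) + B*sin(5*t). Substituting and equating the coefficients of cos(5t) and sin(5t) gives A = 20/109, B = -6/109, so u_p = -6*sin(5*t)/109 + 20*cos(5*t)/109.
General solution: u = -6*sin(5*t)/109 + 20*cos(5*t)/109 + C1*cos(5*t)*exp(-3*t) + C2*exp(-3*t)*sin(5*t).
Apply the initial conditions: u(0) = 20/109 + C1 = -3 and u'(0) = -30/109 - 3*C1 + 5*C2 = -5. Solving gives C1 = -347/109, C2 = -1556/545.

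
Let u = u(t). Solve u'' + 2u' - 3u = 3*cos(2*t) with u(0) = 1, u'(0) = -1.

Characteristic equation r² + 2r - 3 = 0 factors as (r + 3)(r - 1) = 0, so r = -3, 1.
Hence u_h = C1*exp(-3*t) + C2*exp(t).
Try u_p = A*cos(2*t) + B*sin(2*t). Substituting and equating the coefficients of cos(2t) and sin(2t) gives A = -21/65, B = 12/65, so u_p = -21*cos(2*t)/65 + 12*sin(2*t)/65.
General solution: u = -21*cos(2*t)/65 + 12*sin(2*t)/65 + C1*exp(-3*t) + C2*exp(t).
Apply the initial conditions: u(0) = -21/65 + C1 + C2 = 1 and u'(0) = 24/65 + C2 - 3*C1 = -1. Solving gives C1 = 35/52, C2 = 13/20.

u = -21*cos(2*t)/65 + 12*sin(2*t)/65 + 13*exp(t)/20 + 35*exp(-3*t)/52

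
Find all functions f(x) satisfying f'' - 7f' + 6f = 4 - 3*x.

f = 1/12 - x/2 + C1*exp(6*x) + C2*exp(x)

Characteristic equation r² - 7r + 6 = 0 factors as (r - 6)(r - 1) = 0, so r = 6, 1.
Hence f_h = C1*exp(6*x) + C2*exp(x).
For the particular solution try f_p = A0 + A1*x. Substituting and matching coefficients of each power of x gives A0 = 1/12, A1 = -1/2, so f_p = 1/12 - x/2.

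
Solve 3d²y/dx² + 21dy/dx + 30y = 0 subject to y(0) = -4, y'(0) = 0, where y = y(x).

Divide through by 3: y'' + 7y' + 10y = 0.
Characteristic equation r² + 7r + 10 = 0 factors as (r + 5)(r + 2) = 0, so r = -5, -2.
Hence y_h = C1*exp(-5*x) + C2*exp(-2*x).
Apply the initial conditions: y(0) = C1 + C2 = -4 and y'(0) = -5*C1 - 2*C2 = 0. Solving gives C1 = 8/3, C2 = -20/3.

y = -20*exp(-2*x)/3 + 8*exp(-5*x)/3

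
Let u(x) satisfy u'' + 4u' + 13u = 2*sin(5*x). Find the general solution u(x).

u = -5*cos(5*x)/68 - 3*sin(5*x)/68 + C1*cos(3*x)*exp(-2*x) + C2*exp(-2*x)*sin(3*x)

Characteristic equation r² + 4r + 13 = 0 has discriminant (4)² - 4·(13) = -36 < 0, so r = -2 ± 3i.
Hence u_h = C1*cos(3*x)*exp(-2*x) + C2*exp(-2*x)*sin(3*x).
Try u_p = A*cos(5*x) + B*sin(5*x). Substituting and equating the coefficients of cos(5x) and sin(5x) gives A = -5/68, B = -3/68, so u_p = -5*cos(5*x)/68 - 3*sin(5*x)/68.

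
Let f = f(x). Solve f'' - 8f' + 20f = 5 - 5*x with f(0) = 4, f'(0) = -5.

Characteristic equation r² - 8r + 20 = 0 has discriminant (-8)² - 4·(20) = -16 < 0, so r = 4 ± 2i.
Hence f_h = C1*cos(2*x)*exp(4*x) + C2*exp(4*x)*sin(2*x).
For the particular solution try f_p = A0 + A1*x. Substituting and matching coefficients of each power of x gives A0 = 3/20, A1 = -1/4, so f_p = 3/20 - x/4.
General solution: f = 3/20 - x/4 + C1*cos(2*x)*exp(4*x) + C2*exp(4*x)*sin(2*x).
Apply the initial conditions: f(0) = 3/20 + C1 = 4 and f'(0) = -1/4 + 2*C2 + 4*C1 = -5. Solving gives C1 = 77/20, C2 = -403/40.

f = 3/20 - x/4 - 403*exp(4*x)*sin(2*x)/40 + 77*cos(2*x)*exp(4*x)/20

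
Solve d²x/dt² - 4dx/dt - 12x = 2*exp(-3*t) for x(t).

Characteristic equation r² - 4r - 12 = 0 factors as (r + 2)(r - 6) = 0, so r = -2, 6.
Hence x_h = C1*exp(-2*t) + C2*exp(6*t).
Try x_p = A*exp(-3*t). Substituting into the equation and dividing by exp(-3*t) gives A = 2/9, so x_p = 2*exp(-3*t)/9.

x = 2*exp(-3*t)/9 + C1*exp(-2*t) + C2*exp(6*t)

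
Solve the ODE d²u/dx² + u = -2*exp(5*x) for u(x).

u = -exp(5*x)/13 + C1*cos(x) + C2*sin(x)

Characteristic equation r² + 1 = 0 has discriminant (0)² - 4·(1) = -4 < 0, so r = ± i.
Hence u_h = C1*cos(x) + C2*sin(x).
Try u_p = A*exp(5*x). Substituting into the equation and dividing by exp(5*x) gives A = -1/13, so u_p = -exp(5*x)/13.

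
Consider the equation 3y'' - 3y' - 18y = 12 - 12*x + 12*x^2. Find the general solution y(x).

y = -28/27 - 2*x**2/3 + 8*x/9 + C1*exp(-2*x) + C2*exp(3*x)

Divide through by 3: y'' - y' - 6y = 4 - 4*x + 4*x^2.
Characteristic equation r² - r - 6 = 0 factors as (r + 2)(r - 3) = 0, so r = -2, 3.
Hence y_h = C1*exp(-2*x) + C2*exp(3*x).
For the particular solution try y_p = A0 + A1*x + A2*x^2. Substituting and matching coefficients of each power of x gives A0 = -28/27, A1 = 8/9, A2 = -2/3, so y_p = -28/27 - 2*x^2/3 + 8*x/9.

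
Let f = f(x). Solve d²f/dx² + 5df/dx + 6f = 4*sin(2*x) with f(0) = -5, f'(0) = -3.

f = -17*exp(-2*x) - 5*cos(2*x)/13 + sin(2*x)/13 + 161*exp(-3*x)/13

Characteristic equation r² + 5r + 6 = 0 factors as (r + 3)(r + 2) = 0, so r = -3, -2.
Hence f_h = C1*exp(-3*x) + C2*exp(-2*x).
Try f_p = A*cos(2*x) + B*sin(2*x). Substituting and equating the coefficients of cos(2x) and sin(2x) gives A = -5/13, B = 1/13, so f_p = -5*cos(2*x)/13 + sin(2*x)/13.
General solution: f = -5*cos(2*x)/13 + sin(2*x)/13 + C1*exp(-3*x) + C2*exp(-2*x).
Apply the initial conditions: f(0) = -5/13 + C1 + C2 = -5 and f'(0) = 2/13 - 3*C1 - 2*C2 = -3. Solving gives C1 = 161/13, C2 = -17.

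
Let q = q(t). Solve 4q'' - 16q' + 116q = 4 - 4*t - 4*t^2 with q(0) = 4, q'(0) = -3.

q = 751/24389 - 37*t/841 - t**2/29 - 265704*exp(2*t)*sin(5*t)/121945 + 96805*cos(5*t)*exp(2*t)/24389

Divide through by 4: q'' - 4q' + 29q = 1 - t - t^2.
Characteristic equation r² - 4r + 29 = 0 has discriminant (-4)² - 4·(29) = -100 < 0, so r = 2 ± 5i.
Hence q_h = C1*cos(5*t)*exp(2*t) + C2*exp(2*t)*sin(5*t).
For the particular solution try q_p = A0 + A1*t + A2*t^2. Substituting and matching coefficients of each power of t gives A0 = 751/24389, A1 = -37/841, A2 = -1/29, so q_p = 751/24389 - 37*t/841 - t^2/29.
General solution: q = 751/24389 - 37*t/841 - t^2/29 + C1*cos(5*t)*exp(2*t) + C2*exp(2*t)*sin(5*t).
Apply the initial conditions: q(0) = 751/24389 + C1 = 4 and q'(0) = -37/841 + 2*C1 + 5*C2 = -3. Solving gives C1 = 96805/24389, C2 = -265704/121945.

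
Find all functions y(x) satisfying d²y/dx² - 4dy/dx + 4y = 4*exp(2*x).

Characteristic equation r² - 4r + 4 = 0 has discriminant (-4)² - 4·(4) = 0, so r = 2 is a repeated root.
Hence y_h = (C1 + C2*x)*exp(2*x).
Since exp(2*x) solves the homogeneous equation (r = 2 is a root of multiplicity 2), multiply the trial by x^2. Try y_p = A*x^2*exp(2*x). Substituting into the equation and dividing by exp(2*x) gives A = 2, so y_p = 2*x^2*exp(2*x).

y = C1*exp(2*x) + 2*x**2*exp(2*x) + C2*x*exp(2*x)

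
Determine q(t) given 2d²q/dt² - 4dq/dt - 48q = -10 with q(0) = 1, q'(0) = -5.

Divide through by 2: q'' - 2q' - 24q = -5.
Characteristic equation r² - 2r - 24 = 0 factors as (r - 6)(r + 4) = 0, so r = 6, -4.
Hence q_h = C1*exp(6*t) + C2*exp(-4*t).
For the particular solution try q_p = A0. Substituting and matching coefficients of each power of t gives A0 = 5/24, so q_p = 5/24.
General solution: q = 5/24 + C1*exp(6*t) + C2*exp(-4*t).
Apply the initial conditions: q(0) = 5/24 + C1 + C2 = 1 and q'(0) = -4*C2 + 6*C1 = -5. Solving gives C1 = -11/60, C2 = 39/40.

q = 5/24 - 11*exp(6*t)/60 + 39*exp(-4*t)/40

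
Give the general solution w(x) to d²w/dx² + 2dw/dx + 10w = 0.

w = C1*cos(3*x)*exp(-x) + C2*exp(-x)*sin(3*x)

Characteristic equation r² + 2r + 10 = 0 has discriminant (2)² - 4·(10) = -36 < 0, so r = -1 ± 3i.
Hence w_h = C1*cos(3*x)*exp(-x) + C2*exp(-x)*sin(3*x).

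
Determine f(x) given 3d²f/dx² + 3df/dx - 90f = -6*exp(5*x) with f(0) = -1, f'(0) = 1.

Divide through by 3: f'' + f' - 30f = -2*exp(5*x).
Characteristic equation r² + r - 30 = 0 factors as (r - 5)(r + 6) = 0, so r = 5, -6.
Hence f_h = C1*exp(5*x) + C2*exp(-6*x).
Since exp(5*x) solves the homogeneous equation (r = 5 is a root of multiplicity 1), multiply the trial by x. Try f_p = A*x*exp(5*x). Substituting into the equation and dividing by exp(5*x) gives A = -2/11, so f_p = -2*x*exp(5*x)/11.
General solution: f = C1*exp(5*x) + C2*exp(-6*x) - 2*x*exp(5*x)/11.
Apply the initial conditions: f(0) = C1 + C2 = -1 and f'(0) = -2/11 - 6*C2 + 5*C1 = 1. Solving gives C1 = -53/121, C2 = -68/121.

f = -68*exp(-6*x)/121 - 53*exp(5*x)/121 - 2*x*exp(5*x)/11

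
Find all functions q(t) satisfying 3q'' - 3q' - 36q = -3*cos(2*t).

q = sin(2*t)/130 + 4*cos(2*t)/65 + C1*exp(-3*t) + C2*exp(4*t)

Divide through by 3: q'' - q' - 12q = -cos(2*t).
Characteristic equation r² - r - 12 = 0 factors as (r + 3)(r - 4) = 0, so r = -3, 4.
Hence q_h = C1*exp(-3*t) + C2*exp(4*t).
Try q_p = A*cos(2*t) + B*sin(2*t). Substituting and equating the coefficients of cos(2t) and sin(2t) gives A = 4/65, B = 1/130, so q_p = sin(2*t)/130 + 4*cos(2*t)/65.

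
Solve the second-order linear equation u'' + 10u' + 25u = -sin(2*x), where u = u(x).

u = -21*sin(2*x)/841 + 20*cos(2*x)/841 + C1*exp(-5*x) + C2*x*exp(-5*x)

Characteristic equation r² + 10r + 25 = 0 has discriminant (10)² - 4·(25) = 0, so r = -5 is a repeated root.
Hence u_h = (C1 + C2*x)*exp(-5*x).
Try u_p = A*cos(2*x) + B*sin(2*x). Substituting and equating the coefficients of cos(2x) and sin(2x) gives A = 20/841, B = -21/841, so u_p = -21*sin(2*x)/841 + 20*cos(2*x)/841.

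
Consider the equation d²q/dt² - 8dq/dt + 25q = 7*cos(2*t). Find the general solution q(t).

Characteristic equation r² - 8r + 25 = 0 has discriminant (-8)² - 4·(25) = -36 < 0, so r = 4 ± 3i.
Hence q_h = C1*cos(3*t)*exp(4*t) + C2*exp(4*t)*sin(3*t).
Try q_p = A*cos(2*t) + B*sin(2*t). Substituting and equating the coefficients of cos(2t) and sin(2t) gives A = 147/697, B = -112/697, so q_p = -112*sin(2*t)/697 + 147*cos(2*t)/697.

q = -112*sin(2*t)/697 + 147*cos(2*t)/697 + C1*cos(3*t)*exp(4*t) + C2*exp(4*t)*sin(3*t)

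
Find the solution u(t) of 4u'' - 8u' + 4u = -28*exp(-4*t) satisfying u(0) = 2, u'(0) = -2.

u = -7*exp(-4*t)/25 + 57*exp(t)/25 - 27*t*exp(t)/5

Divide through by 4: u'' - 2u' + u = -7*exp(-4*t).
Characteristic equation r² - 2r + 1 = 0 has discriminant (-2)² - 4·(1) = 0, so r = 1 is a repeated root.
Hence u_h = (C1 + C2*t)*exp(t).
Try u_p = A*exp(-4*t). Substituting into the equation and dividing by exp(-4*t) gives A = -7/25, so u_p = -7*exp(-4*t)/25.
General solution: u = -7*exp(-4*t)/25 + C1*exp(t) + C2*t*exp(t).
Apply the initial conditions: u(0) = -7/25 + C1 = 2 and u'(0) = 28/25 + C1 + C2 = -2. Solving gives C1 = 57/25, C2 = -27/5.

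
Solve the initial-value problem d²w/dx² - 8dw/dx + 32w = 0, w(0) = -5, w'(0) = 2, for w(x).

Characteristic equation r² - 8r + 32 = 0 has discriminant (-8)² - 4·(32) = -64 < 0, so r = 4 ± 4i.
Hence w_h = C1*cos(4*x)*exp(4*x) + C2*exp(4*x)*sin(4*x).
Apply the initial conditions: w(0) = C1 = -5 and w'(0) = 4*C1 + 4*C2 = 2. Solving gives C1 = -5, C2 = 11/2.

w = -5*cos(4*x)*exp(4*x) + 11*exp(4*x)*sin(4*x)/2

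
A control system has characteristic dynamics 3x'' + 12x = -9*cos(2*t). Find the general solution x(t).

x = C1*cos(2*t) + C2*sin(2*t) - 3*t*sin(2*t)/4

Divide through by 3: x'' + 4x = -3*cos(2*t).
Characteristic equation r² + 4 = 0 has discriminant (0)² - 4·(4) = -16 < 0, so r = ± 2i.
Hence x_h = C1*cos(2*t) + C2*sin(2*t).
Since ±2i are characteristic roots, multiply the trial by t. Try x_p = t*(A*cos(2*t) + B*sin(2*t)). Substituting and equating the coefficients of cos(2t) and sin(2t) gives A = 0, B = -3/4, so x_p = -3*t*sin(2*t)/4.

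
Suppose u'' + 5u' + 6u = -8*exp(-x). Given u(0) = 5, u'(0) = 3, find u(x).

Characteristic equation r² + 5r + 6 = 0 factors as (r + 2)(r + 3) = 0, so r = -2, -3.
Hence u_h = C1*exp(-2*x) + C2*exp(-3*x).
Try u_p = A*exp(-x). Substituting into the equation and dividing by exp(-x) gives A = -4, so u_p = -4*exp(-x).
General solution: u = -4*exp(-x) + C1*exp(-2*x) + C2*exp(-3*x).
Apply the initial conditions: u(0) = -4 + C1 + C2 = 5 and u'(0) = 4 - 3*C2 - 2*C1 = 3. Solving gives C1 = 26, C2 = -17.

u = -17*exp(-3*x) - 4*exp(-x) + 26*exp(-2*x)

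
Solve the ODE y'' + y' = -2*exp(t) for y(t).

y = C2 - exp(t) + C1*exp(-t)

Characteristic equation r² + r = 0 factors as (r + 1)r = 0, so r = -1, 0.
Hence y_h = C1*exp(-t) + C2.
Try y_p = A*exp(t). Substituting into the equation and dividing by exp(t) gives A = -1, so y_p = -exp(t).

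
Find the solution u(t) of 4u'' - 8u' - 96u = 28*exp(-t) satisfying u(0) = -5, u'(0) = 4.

Divide through by 4: u'' - 2u' - 24u = 7*exp(-t).
Characteristic equation r² - 2r - 24 = 0 factors as (r - 6)(r + 4) = 0, so r = 6, -4.
Hence u_h = C1*exp(6*t) + C2*exp(-4*t).
Try u_p = A*exp(-t). Substituting into the equation and dividing by exp(-t) gives A = -1/3, so u_p = -exp(-t)/3.
General solution: u = -exp(-t)/3 + C1*exp(6*t) + C2*exp(-4*t).
Apply the initial conditions: u(0) = -1/3 + C1 + C2 = -5 and u'(0) = 1/3 - 4*C2 + 6*C1 = 4. Solving gives C1 = -3/2, C2 = -19/6.

u = -19*exp(-4*t)/6 - 3*exp(6*t)/2 - exp(-t)/3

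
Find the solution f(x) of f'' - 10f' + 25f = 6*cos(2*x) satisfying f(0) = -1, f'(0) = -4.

Characteristic equation r² - 10r + 25 = 0 has discriminant (-10)² - 4·(25) = 0, so r = 5 is a repeated root.
Hence f_h = (C1 + C2*x)*exp(5*x).
Try f_p = A*cos(2*x) + B*sin(2*x). Substituting and equating the coefficients of cos(2x) and sin(2x) gives A = 126/841, B = -120/841, so f_p = -120*sin(2*x)/841 + 126*cos(2*x)/841.
General solution: f = -120*sin(2*x)/841 + 126*cos(2*x)/841 + C1*exp(5*x) + C2*x*exp(5*x).
Apply the initial conditions: f(0) = 126/841 + C1 = -1 and f'(0) = -240/841 + C2 + 5*C1 = -4. Solving gives C1 = -967/841, C2 = 59/29.

f = -967*exp(5*x)/841 - 120*sin(2*x)/841 + 126*cos(2*x)/841 + 59*x*exp(5*x)/29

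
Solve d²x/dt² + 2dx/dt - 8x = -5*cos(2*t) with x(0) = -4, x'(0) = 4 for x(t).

x = -53*exp(2*t)/24 - 13*exp(-4*t)/6 - sin(2*t)/8 + 3*cos(2*t)/8

Characteristic equation r² + 2r - 8 = 0 factors as (r + 4)(r - 2) = 0, so r = -4, 2.
Hence x_h = C1*exp(-4*t) + C2*exp(2*t).
Try x_p = A*cos(2*t) + B*sin(2*t). Substituting and equating the coefficients of cos(2t) and sin(2t) gives A = 3/8, B = -1/8, so x_p = -sin(2*t)/8 + 3*cos(2*t)/8.
General solution: x = -sin(2*t)/8 + 3*cos(2*t)/8 + C1*exp(-4*t) + C2*exp(2*t).
Apply the initial conditions: x(0) = 3/8 + C1 + C2 = -4 and x'(0) = -1/4 - 4*C1 + 2*C2 = 4. Solving gives C1 = -13/6, C2 = -53/24.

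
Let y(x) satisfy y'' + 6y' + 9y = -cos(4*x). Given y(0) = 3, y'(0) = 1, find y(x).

y = -24*sin(4*x)/625 + 7*cos(4*x)/625 + 1868*exp(-3*x)/625 + 253*x*exp(-3*x)/25

Characteristic equation r² + 6r + 9 = 0 has discriminant (6)² - 4·(9) = 0, so r = -3 is a repeated root.
Hence y_h = (C1 + C2*x)*exp(-3*x).
Try y_p = A*cos(4*x) + B*sin(4*x). Substituting and equating the coefficients of cos(4x) and sin(4x) gives A = 7/625, B = -24/625, so y_p = -24*sin(4*x)/625 + 7*cos(4*x)/625.
General solution: y = -24*sin(4*x)/625 + 7*cos(4*x)/625 + C1*exp(-3*x) + C2*x*exp(-3*x).
Apply the initial conditions: y(0) = 7/625 + C1 = 3 and y'(0) = -96/625 + C2 - 3*C1 = 1. Solving gives C1 = 1868/625, C2 = 253/25.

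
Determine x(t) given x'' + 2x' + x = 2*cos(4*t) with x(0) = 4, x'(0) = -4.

x = -30*cos(4*t)/289 + 16*sin(4*t)/289 + 1186*exp(-t)/289 - 2*t*exp(-t)/17

Characteristic equation r² + 2r + 1 = 0 has discriminant (2)² - 4·(1) = 0, so r = -1 is a repeated root.
Hence x_h = (C1 + C2*t)*exp(-t).
Try x_p = A*cos(4*t) + B*sin(4*t). Substituting and equating the coefficients of cos(4t) and sin(4t) gives A = -30/289, B = 16/289, so x_p = -30*cos(4*t)/289 + 16*sin(4*t)/289.
General solution: x = -30*cos(4*t)/289 + 16*sin(4*t)/289 + C1*exp(-t) + C2*t*exp(-t).
Apply the initial conditions: x(0) = -30/289 + C1 = 4 and x'(0) = 64/289 + C2 - C1 = -4. Solving gives C1 = 1186/289, C2 = -2/17.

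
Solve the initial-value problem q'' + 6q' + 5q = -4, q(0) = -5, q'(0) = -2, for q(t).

Characteristic equation r² + 6r + 5 = 0 factors as (r + 5)(r + 1) = 0, so r = -5, -1.
Hence q_h = C1*exp(-5*t) + C2*exp(-t).
For the particular solution try q_p = A0. Substituting and matching coefficients of each power of t gives A0 = -4/5, so q_p = -4/5.
General solution: q = -4/5 + C1*exp(-5*t) + C2*exp(-t).
Apply the initial conditions: q(0) = -4/5 + C1 + C2 = -5 and q'(0) = -C2 - 5*C1 = -2. Solving gives C1 = 31/20, C2 = -23/4.

q = -4/5 - 23*exp(-t)/4 + 31*exp(-5*t)/20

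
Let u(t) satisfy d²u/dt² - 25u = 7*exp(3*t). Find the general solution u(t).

u = -7*exp(3*t)/16 + C1*exp(5*t) + C2*exp(-5*t)

Characteristic equation r² - 25 = 0 factors as (r - 5)(r + 5) = 0, so r = 5, -5.
Hence u_h = C1*exp(5*t) + C2*exp(-5*t).
Try u_p = A*exp(3*t). Substituting into the equation and dividing by exp(3*t) gives A = -7/16, so u_p = -7*exp(3*t)/16.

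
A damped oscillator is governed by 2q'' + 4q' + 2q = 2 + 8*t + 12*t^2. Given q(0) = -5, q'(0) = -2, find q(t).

Divide through by 2: q'' + 2q' + q = 1 + 4*t + 6*t^2.
Characteristic equation r² + 2r + 1 = 0 has discriminant (2)² - 4·(1) = 0, so r = -1 is a repeated root.
Hence q_h = (C1 + C2*t)*exp(-t).
For the particular solution try q_p = A0 + A1*t + A2*t^2. Substituting and matching coefficients of each power of t gives A0 = 29, A1 = -20, A2 = 6, so q_p = 29 - 20*t + 6*t^2.
General solution: q = 29 - 20*t + 6*t^2 + C1*exp(-t) + C2*t*exp(-t).
Apply the initial conditions: q(0) = 29 + C1 = -5 and q'(0) = -20 + C2 - C1 = -2. Solving gives C1 = -34, C2 = -16.

q = 29 - 34*exp(-t) - 20*t + 6*t**2 - 16*t*exp(-t)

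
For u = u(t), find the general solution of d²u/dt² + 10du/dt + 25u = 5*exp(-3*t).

u = 5*exp(-3*t)/4 + C1*exp(-5*t) + C2*t*exp(-5*t)

Characteristic equation r² + 10r + 25 = 0 has discriminant (10)² - 4·(25) = 0, so r = -5 is a repeated root.
Hence u_h = (C1 + C2*t)*exp(-5*t).
Try u_p = A*exp(-3*t). Substituting into the equation and dividing by exp(-3*t) gives A = 5/4, so u_p = 5*exp(-3*t)/4.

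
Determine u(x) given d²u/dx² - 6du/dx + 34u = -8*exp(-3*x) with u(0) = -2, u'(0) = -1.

Characteristic equation r² - 6r + 34 = 0 has discriminant (-6)² - 4·(34) = -100 < 0, so r = 3 ± 5i.
Hence u_h = C1*cos(5*x)*exp(3*x) + C2*exp(3*x)*sin(5*x).
Try u_p = A*exp(-3*x). Substituting into the equation and dividing by exp(-3*x) gives A = -8/61, so u_p = -8*exp(-3*x)/61.
General solution: u = -8*exp(-3*x)/61 + C1*cos(5*x)*exp(3*x) + C2*exp(3*x)*sin(5*x).
Apply the initial conditions: u(0) = -8/61 + C1 = -2 and u'(0) = 24/61 + 3*C1 + 5*C2 = -1. Solving gives C1 = -114/61, C2 = 257/305.

u = -8*exp(-3*x)/61 - 114*cos(5*x)*exp(3*x)/61 + 257*exp(3*x)*sin(5*x)/305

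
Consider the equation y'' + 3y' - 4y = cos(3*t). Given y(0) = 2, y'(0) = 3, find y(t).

y = -21*exp(-4*t)/125 - 13*cos(3*t)/250 + 9*sin(3*t)/250 + 111*exp(t)/50

Characteristic equation r² + 3r - 4 = 0 factors as (r + 4)(r - 1) = 0, so r = -4, 1.
Hence y_h = C1*exp(-4*t) + C2*exp(t).
Try y_p = A*cos(3*t) + B*sin(3*t). Substituting and equating the coefficients of cos(3t) and sin(3t) gives A = -13/250, B = 9/250, so y_p = -13*cos(3*t)/250 + 9*sin(3*t)/250.
General solution: y = -13*cos(3*t)/250 + 9*sin(3*t)/250 + C1*exp(-4*t) + C2*exp(t).
Apply the initial conditions: y(0) = -13/250 + C1 + C2 = 2 and y'(0) = 27/250 + C2 - 4*C1 = 3. Solving gives C1 = -21/125, C2 = 111/50.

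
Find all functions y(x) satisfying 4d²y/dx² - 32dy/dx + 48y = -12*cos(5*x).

Divide through by 4: y'' - 8y' + 12y = -3*cos(5*x).
Characteristic equation r² - 8r + 12 = 0 factors as (r - 2)(r - 6) = 0, so r = 2, 6.
Hence y_h = C1*exp(2*x) + C2*exp(6*x).
Try y_p = A*cos(5*x) + B*sin(5*x). Substituting and equating the coefficients of cos(5x) and sin(5x) gives A = 39/1769, B = 120/1769, so y_p = 39*cos(5*x)/1769 + 120*sin(5*x)/1769.

y = 39*cos(5*x)/1769 + 120*sin(5*x)/1769 + C1*exp(2*x) + C2*exp(6*x)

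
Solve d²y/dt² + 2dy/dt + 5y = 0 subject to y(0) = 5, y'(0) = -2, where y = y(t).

y = 5*cos(2*t)*exp(-t) + 3*exp(-t)*sin(2*t)/2

Characteristic equation r² + 2r + 5 = 0 has discriminant (2)² - 4·(5) = -16 < 0, so r = -1 ± 2i.
Hence y_h = C1*cos(2*t)*exp(-t) + C2*exp(-t)*sin(2*t).
Apply the initial conditions: y(0) = C1 = 5 and y'(0) = -C1 + 2*C2 = -2. Solving gives C1 = 5, C2 = 3/2.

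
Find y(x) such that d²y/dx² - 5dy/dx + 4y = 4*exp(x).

y = C1*exp(4*x) + C2*exp(x) - 4*x*exp(x)/3

Characteristic equation r² - 5r + 4 = 0 factors as (r - 4)(r - 1) = 0, so r = 4, 1.
Hence y_h = C1*exp(4*x) + C2*exp(x).
Since exp(x) solves the homogeneous equation (r = 1 is a root of multiplicity 1), multiply the trial by x. Try y_p = A*x*exp(x). Substituting into the equation and dividing by exp(x) gives A = -4/3, so y_p = -4*x*exp(x)/3.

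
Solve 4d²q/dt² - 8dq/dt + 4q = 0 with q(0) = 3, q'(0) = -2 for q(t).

q = 3*exp(t) - 5*t*exp(t)

Divide through by 4: q'' - 2q' + q = 0.
Characteristic equation r² - 2r + 1 = 0 has discriminant (-2)² - 4·(1) = 0, so r = 1 is a repeated root.
Hence q_h = (C1 + C2*t)*exp(t).
Apply the initial conditions: q(0) = C1 = 3 and q'(0) = C1 + C2 = -2. Solving gives C1 = 3, C2 = -5.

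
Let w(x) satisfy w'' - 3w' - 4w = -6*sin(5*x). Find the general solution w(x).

w = -45*cos(5*x)/533 + 87*sin(5*x)/533 + C1*exp(4*x) + C2*exp(-x)

Characteristic equation r² - 3r - 4 = 0 factors as (r - 4)(r + 1) = 0, so r = 4, -1.
Hence w_h = C1*exp(4*x) + C2*exp(-x).
Try w_p = A*cos(5*x) + B*sin(5*x). Substituting and equating the coefficients of cos(5x) and sin(5x) gives A = -45/533, B = 87/533, so w_p = -45*cos(5*x)/533 + 87*sin(5*x)/533.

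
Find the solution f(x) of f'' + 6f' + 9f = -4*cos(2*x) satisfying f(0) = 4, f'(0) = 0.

Characteristic equation r² + 6r + 9 = 0 has discriminant (6)² - 4·(9) = 0, so r = -3 is a repeated root.
Hence f_h = (C1 + C2*x)*exp(-3*x).
Try f_p = A*cos(2*x) + B*sin(2*x). Substituting and equating the coefficients of cos(2x) and sin(2x) gives A = -20/169, B = -48/169, so f_p = -48*sin(2*x)/169 - 20*cos(2*x)/169.
General solution: f = -48*sin(2*x)/169 - 20*cos(2*x)/169 + C1*exp(-3*x) + C2*x*exp(-3*x).
Apply the initial conditions: f(0) = -20/169 + C1 = 4 and f'(0) = -96/169 + C2 - 3*C1 = 0. Solving gives C1 = 696/169, C2 = 168/13.

f = -48*sin(2*x)/169 - 20*cos(2*x)/169 + 696*exp(-3*x)/169 + 168*x*exp(-3*x)/13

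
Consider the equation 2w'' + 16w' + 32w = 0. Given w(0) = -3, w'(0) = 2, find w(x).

Divide through by 2: w'' + 8w' + 16w = 0.
Characteristic equation r² + 8r + 16 = 0 has discriminant (8)² - 4·(16) = 0, so r = -4 is a repeated root.
Hence w_h = (C1 + C2*x)*exp(-4*x).
Apply the initial conditions: w(0) = C1 = -3 and w'(0) = C2 - 4*C1 = 2. Solving gives C1 = -3, C2 = -10.

w = -3*exp(-4*x) - 10*x*exp(-4*x)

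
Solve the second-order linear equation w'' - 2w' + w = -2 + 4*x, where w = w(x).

Characteristic equation r² - 2r + 1 = 0 has discriminant (-2)² - 4·(1) = 0, so r = 1 is a repeated root.
Hence w_h = (C1 + C2*x)*exp(x).
For the particular solution try w_p = A0 + A1*x. Substituting and matching coefficients of each power of x gives A0 = 6, A1 = 4, so w_p = 6 + 4*x.

w = 6 + 4*x + C1*exp(x) + C2*x*exp(x)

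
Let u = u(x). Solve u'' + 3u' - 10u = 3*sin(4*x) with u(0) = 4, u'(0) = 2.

u = -39*sin(4*x)/410 - 9*cos(4*x)/205 + 113*exp(2*x)/35 + 234*exp(-5*x)/287

Characteristic equation r² + 3r - 10 = 0 factors as (r + 5)(r - 2) = 0, so r = -5, 2.
Hence u_h = C1*exp(-5*x) + C2*exp(2*x).
Try u_p = A*cos(4*x) + B*sin(4*x). Substituting and equating the coefficients of cos(4x) and sin(4x) gives A = -9/205, B = -39/410, so u_p = -39*sin(4*x)/410 - 9*cos(4*x)/205.
General solution: u = -39*sin(4*x)/410 - 9*cos(4*x)/205 + C1*exp(-5*x) + C2*exp(2*x).
Apply the initial conditions: u(0) = -9/205 + C1 + C2 = 4 and u'(0) = -78/205 - 5*C1 + 2*C2 = 2. Solving gives C1 = 234/287, C2 = 113/35.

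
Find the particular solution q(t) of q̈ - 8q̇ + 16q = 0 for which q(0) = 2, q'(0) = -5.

Characteristic equation r² - 8r + 16 = 0 has discriminant (-8)² - 4·(16) = 0, so r = 4 is a repeated root.
Hence q_h = (C1 + C2*t)*exp(4*t).
Apply the initial conditions: q(0) = C1 = 2 and q'(0) = C2 + 4*C1 = -5. Solving gives C1 = 2, C2 = -13.

q = 2*exp(4*t) - 13*t*exp(4*t)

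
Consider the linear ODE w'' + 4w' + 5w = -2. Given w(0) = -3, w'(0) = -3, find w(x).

Characteristic equation r² + 4r + 5 = 0 has discriminant (4)² - 4·(5) = -4 < 0, so r = -2 ± i.
Hence w_h = C1*cos(x)*exp(-2*x) + C2*exp(-2*x)*sin(x).
For the particular solution try w_p = A0. Substituting and matching coefficients of each power of x gives A0 = -2/5, so w_p = -2/5.
General solution: w = -2/5 + C1*cos(x)*exp(-2*x) + C2*exp(-2*x)*sin(x).
Apply the initial conditions: w(0) = -2/5 + C1 = -3 and w'(0) = C2 - 2*C1 = -3. Solving gives C1 = -13/5, C2 = -41/5.

w = -2/5 - 41*exp(-2*x)*sin(x)/5 - 13*cos(x)*exp(-2*x)/5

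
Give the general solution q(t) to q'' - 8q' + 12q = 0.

q = C1*exp(2*t) + C2*exp(6*t)

Characteristic equation r² - 8r + 12 = 0 factors as (r - 2)(r - 6) = 0, so r = 2, 6.
Hence q_h = C1*exp(2*t) + C2*exp(6*t).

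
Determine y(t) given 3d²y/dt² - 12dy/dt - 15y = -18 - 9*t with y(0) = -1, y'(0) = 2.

y = 18/25 - 5*exp(-t)/3 - 4*exp(5*t)/75 + 3*t/5

Divide through by 3: y'' - 4y' - 5y = -6 - 3*t.
Characteristic equation r² - 4r - 5 = 0 factors as (r - 5)(r + 1) = 0, so r = 5, -1.
Hence y_h = C1*exp(5*t) + C2*exp(-t).
For the particular solution try y_p = A0 + A1*t. Substituting and matching coefficients of each power of t gives A0 = 18/25, A1 = 3/5, so y_p = 18/25 + 3*t/5.
General solution: y = 18/25 + 3*t/5 + C1*exp(5*t) + C2*exp(-t).
Apply the initial conditions: y(0) = 18/25 + C1 + C2 = -1 and y'(0) = 3/5 - C2 + 5*C1 = 2. Solving gives C1 = -4/75, C2 = -5/3.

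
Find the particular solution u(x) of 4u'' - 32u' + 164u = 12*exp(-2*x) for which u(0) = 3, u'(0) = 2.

u = 3*exp(-2*x)/61 - 592*exp(4*x)*sin(5*x)/305 + 180*cos(5*x)*exp(4*x)/61

Divide through by 4: u'' - 8u' + 41u = 3*exp(-2*x).
Characteristic equation r² - 8r + 41 = 0 has discriminant (-8)² - 4·(41) = -100 < 0, so r = 4 ± 5i.
Hence u_h = C1*cos(5*x)*exp(4*x) + C2*exp(4*x)*sin(5*x).
Try u_p = A*exp(-2*x). Substituting into the equation and dividing by exp(-2*x) gives A = 3/61, so u_p = 3*exp(-2*x)/61.
General solution: u = 3*exp(-2*x)/61 + C1*cos(5*x)*exp(4*x) + C2*exp(4*x)*sin(5*x).
Apply the initial conditions: u(0) = 3/61 + C1 = 3 and u'(0) = -6/61 + 4*C1 + 5*C2 = 2. Solving gives C1 = 180/61, C2 = -592/305.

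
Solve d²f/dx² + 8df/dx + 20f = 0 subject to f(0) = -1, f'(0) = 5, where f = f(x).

Characteristic equation r² + 8r + 20 = 0 has discriminant (8)² - 4·(20) = -16 < 0, so r = -4 ± 2i.
Hence f_h = C1*cos(2*x)*exp(-4*x) + C2*exp(-4*x)*sin(2*x).
Apply the initial conditions: f(0) = C1 = -1 and f'(0) = -4*C1 + 2*C2 = 5. Solving gives C1 = -1, C2 = 1/2.

f = exp(-4*x)*sin(2*x)/2 - cos(2*x)*exp(-4*x)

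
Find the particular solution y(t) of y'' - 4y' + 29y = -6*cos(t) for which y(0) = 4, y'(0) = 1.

y = -21*cos(t)/100 + 3*sin(t)/100 - 149*exp(2*t)*sin(5*t)/100 + 421*cos(5*t)*exp(2*t)/100

Characteristic equation r² - 4r + 29 = 0 has discriminant (-4)² - 4·(29) = -100 < 0, so r = 2 ± 5i.
Hence y_h = C1*cos(5*t)*exp(2*t) + C2*exp(2*t)*sin(5*t).
Try y_p = A*cos(t) + B*sin(t). Substituting and equating the coefficients of cos(t) and sin(t) gives A = -21/100, B = 3/100, so y_p = -21*cos(t)/100 + 3*sin(t)/100.
General solution: y = -21*cos(t)/100 + 3*sin(t)/100 + C1*cos(5*t)*exp(2*t) + C2*exp(2*t)*sin(5*t).
Apply the initial conditions: y(0) = -21/100 + C1 = 4 and y'(0) = 3/100 + 2*C1 + 5*C2 = 1. Solving gives C1 = 421/100, C2 = -149/100.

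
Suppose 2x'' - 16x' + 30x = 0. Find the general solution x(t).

x = C1*exp(5*t) + C2*exp(3*t)

Divide through by 2: x'' - 8x' + 15x = 0.
Characteristic equation r² - 8r + 15 = 0 factors as (r - 5)(r - 3) = 0, so r = 5, 3.
Hence x_h = C1*exp(5*t) + C2*exp(3*t).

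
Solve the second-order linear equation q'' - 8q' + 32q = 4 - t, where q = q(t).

q = 15/128 - t/32 + C1*cos(4*t)*exp(4*t) + C2*exp(4*t)*sin(4*t)

Characteristic equation r² - 8r + 32 = 0 has discriminant (-8)² - 4·(32) = -64 < 0, so r = 4 ± 4i.
Hence q_h = C1*cos(4*t)*exp(4*t) + C2*exp(4*t)*sin(4*t).
For the particular solution try q_p = A0 + A1*t. Substituting and matching coefficients of each power of t gives A0 = 15/128, A1 = -1/32, so q_p = 15/128 - t/32.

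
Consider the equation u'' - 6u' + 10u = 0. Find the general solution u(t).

Characteristic equation r² - 6r + 10 = 0 has discriminant (-6)² - 4·(10) = -4 < 0, so r = 3 ± i.
Hence u_h = C1*cos(t)*exp(3*t) + C2*exp(3*t)*sin(t).

u = C1*cos(t)*exp(3*t) + C2*exp(3*t)*sin(t)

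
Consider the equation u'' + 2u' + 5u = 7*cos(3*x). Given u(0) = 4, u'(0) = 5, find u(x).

Characteristic equation r² + 2r + 5 = 0 has discriminant (2)² - 4·(5) = -16 < 0, so r = -1 ± 2i.
Hence u_h = C1*cos(2*x)*exp(-x) + C2*exp(-x)*sin(2*x).
Try u_p = A*cos(3*x) + B*sin(3*x). Substituting and equating the coefficients of cos(3x) and sin(3x) gives A = -7/13, B = 21/26, so u_p = -7*cos(3*x)/13 + 21*sin(3*x)/26.
General solution: u = -7*cos(3*x)/13 + 21*sin(3*x)/26 + C1*cos(2*x)*exp(-x) + C2*exp(-x)*sin(2*x).
Apply the initial conditions: u(0) = -7/13 + C1 = 4 and u'(0) = 63/26 - C1 + 2*C2 = 5. Solving gives C1 = 59/13, C2 = 185/52.

u = -7*cos(3*x)/13 + 21*sin(3*x)/26 + 59*cos(2*x)*exp(-x)/13 + 185*exp(-x)*sin(2*x)/52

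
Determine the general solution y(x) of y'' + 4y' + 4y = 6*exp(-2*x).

Characteristic equation r² + 4r + 4 = 0 has discriminant (4)² - 4·(4) = 0, so r = -2 is a repeated root.
Hence y_h = (C1 + C2*x)*exp(-2*x).
Since exp(-2*x) solves the homogeneous equation (r = -2 is a root of multiplicity 2), multiply the trial by x^2. Try y_p = A*x^2*exp(-2*x). Substituting into the equation and dividing by exp(-2*x) gives A = 3, so y_p = 3*x^2*exp(-2*x).

y = C1*exp(-2*x) + 3*x**2*exp(-2*x) + C2*x*exp(-2*x)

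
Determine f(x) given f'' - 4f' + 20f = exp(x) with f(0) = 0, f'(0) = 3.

Characteristic equation r² - 4r + 20 = 0 has discriminant (-4)² - 4·(20) = -64 < 0, so r = 2 ± 4i.
Hence f_h = C1*cos(4*x)*exp(2*x) + C2*exp(2*x)*sin(4*x).
Try f_p = A*exp(x). Substituting into the equation and dividing by exp(x) gives A = 1/17, so f_p = exp(x)/17.
General solution: f = exp(x)/17 + C1*cos(4*x)*exp(2*x) + C2*exp(2*x)*sin(4*x).
Apply the initial conditions: f(0) = 1/17 + C1 = 0 and f'(0) = 1/17 + 2*C1 + 4*C2 = 3. Solving gives C1 = -1/17, C2 = 13/17.

f = exp(x)/17 - cos(4*x)*exp(2*x)/17 + 13*exp(2*x)*sin(4*x)/17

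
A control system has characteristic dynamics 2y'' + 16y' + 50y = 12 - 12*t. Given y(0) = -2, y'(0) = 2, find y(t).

Divide through by 2: y'' + 8y' + 25y = 6 - 6*t.
Characteristic equation r² + 8r + 25 = 0 has discriminant (8)² - 4·(25) = -36 < 0, so r = -4 ± 3i.
Hence y_h = C1*cos(3*t)*exp(-4*t) + C2*exp(-4*t)*sin(3*t).
For the particular solution try y_p = A0 + A1*t. Substituting and matching coefficients of each power of t gives A0 = 198/625, A1 = -6/25, so y_p = 198/625 - 6*t/25.
General solution: y = 198/625 - 6*t/25 + C1*cos(3*t)*exp(-4*t) + C2*exp(-4*t)*sin(3*t).
Apply the initial conditions: y(0) = 198/625 + C1 = -2 and y'(0) = -6/25 - 4*C1 + 3*C2 = 2. Solving gives C1 = -1448/625, C2 = -1464/625.

y = 198/625 - 6*t/25 - 1464*exp(-4*t)*sin(3*t)/625 - 1448*cos(3*t)*exp(-4*t)/625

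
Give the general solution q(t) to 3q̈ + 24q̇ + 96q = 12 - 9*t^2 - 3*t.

q = 65/512 - 3*t**2/32 + t/64 + C1*cos(4*t)*exp(-4*t) + C2*exp(-4*t)*sin(4*t)

Divide through by 3: q'' + 8q' + 32q = 4 - t - 3*t^2.
Characteristic equation r² + 8r + 32 = 0 has discriminant (8)² - 4·(32) = -64 < 0, so r = -4 ± 4i.
Hence q_h = C1*cos(4*t)*exp(-4*t) + C2*exp(-4*t)*sin(4*t).
For the particular solution try q_p = A0 + A1*t + A2*t^2. Substituting and matching coefficients of each power of t gives A0 = 65/512, A1 = 1/64, A2 = -3/32, so q_p = 65/512 - 3*t^2/32 + t/64.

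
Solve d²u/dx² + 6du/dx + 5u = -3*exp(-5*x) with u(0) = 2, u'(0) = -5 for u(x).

Characteristic equation r² + 6r + 5 = 0 factors as (r + 5)(r + 1) = 0, so r = -5, -1.
Hence u_h = C1*exp(-5*x) + C2*exp(-x).
Since exp(-5*x) solves the homogeneous equation (r = -5 is a root of multiplicity 1), multiply the trial by x. Try u_p = A*x*exp(-5*x). Substituting into the equation and dividing by exp(-5*x) gives A = 3/4, so u_p = 3*x*exp(-5*x)/4.
General solution: u = C1*exp(-5*x) + C2*exp(-x) + 3*x*exp(-5*x)/4.
Apply the initial conditions: u(0) = C1 + C2 = 2 and u'(0) = 3/4 - C2 - 5*C1 = -5. Solving gives C1 = 15/16, C2 = 17/16.

u = 15*exp(-5*x)/16 + 17*exp(-x)/16 + 3*x*exp(-5*x)/4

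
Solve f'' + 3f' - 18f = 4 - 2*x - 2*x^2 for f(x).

f = -5/27 + x**2/9 + 4*x/27 + C1*exp(3*x) + C2*exp(-6*x)

Characteristic equation r² + 3r - 18 = 0 factors as (r - 3)(r + 6) = 0, so r = 3, -6.
Hence f_h = C1*exp(3*x) + C2*exp(-6*x).
For the particular solution try f_p = A0 + A1*x + A2*x^2. Substituting and matching coefficients of each power of x gives A0 = -5/27, A1 = 4/27, A2 = 1/9, so f_p = -5/27 + x^2/9 + 4*x/27.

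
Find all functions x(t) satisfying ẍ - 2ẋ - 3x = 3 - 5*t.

Characteristic equation r² - 2r - 3 = 0 factors as (r + 1)(r - 3) = 0, so r = -1, 3.
Hence x_h = C1*exp(-t) + C2*exp(3*t).
For the particular solution try x_p = A0 + A1*t. Substituting and matching coefficients of each power of t gives A0 = -19/9, A1 = 5/3, so x_p = -19/9 + 5*t/3.

x = -19/9 + 5*t/3 + C1*exp(-t) + C2*exp(3*t)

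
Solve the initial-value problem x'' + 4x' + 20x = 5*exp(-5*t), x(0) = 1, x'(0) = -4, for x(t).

Characteristic equation r² + 4r + 20 = 0 has discriminant (4)² - 4·(20) = -64 < 0, so r = -2 ± 4i.
Hence x_h = C1*cos(4*t)*exp(-2*t) + C2*exp(-2*t)*sin(4*t).
Try x_p = A*exp(-5*t). Substituting into the equation and dividing by exp(-5*t) gives A = 1/5, so x_p = exp(-5*t)/5.
General solution: x = exp(-5*t)/5 + C1*cos(4*t)*exp(-2*t) + C2*exp(-2*t)*sin(4*t).
Apply the initial conditions: x(0) = 1/5 + C1 = 1 and x'(0) = -1 - 2*C1 + 4*C2 = -4. Solving gives C1 = 4/5, C2 = -7/20.

x = exp(-5*t)/5 - 7*exp(-2*t)*sin(4*t)/20 + 4*cos(4*t)*exp(-2*t)/5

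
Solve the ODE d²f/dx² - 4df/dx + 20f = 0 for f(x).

f = C1*cos(4*x)*exp(2*x) + C2*exp(2*x)*sin(4*x)

Characteristic equation r² - 4r + 20 = 0 has discriminant (-4)² - 4·(20) = -64 < 0, so r = 2 ± 4i.
Hence f_h = C1*cos(4*x)*exp(2*x) + C2*exp(2*x)*sin(4*x).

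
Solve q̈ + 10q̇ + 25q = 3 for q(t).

q = 3/25 + C1*exp(-5*t) + C2*t*exp(-5*t)

Characteristic equation r² + 10r + 25 = 0 has discriminant (10)² - 4·(25) = 0, so r = -5 is a repeated root.
Hence q_h = (C1 + C2*t)*exp(-5*t).
For the particular solution try q_p = A0. Substituting and matching coefficients of each power of t gives A0 = 3/25, so q_p = 3/25.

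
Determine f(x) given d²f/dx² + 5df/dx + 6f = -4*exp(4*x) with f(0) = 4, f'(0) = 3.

Characteristic equation r² + 5r + 6 = 0 factors as (r + 3)(r + 2) = 0, so r = -3, -2.
Hence f_h = C1*exp(-3*x) + C2*exp(-2*x).
Try f_p = A*exp(4*x). Substituting into the equation and dividing by exp(4*x) gives A = -2/21, so f_p = -2*exp(4*x)/21.
General solution: f = -2*exp(4*x)/21 + C1*exp(-3*x) + C2*exp(-2*x).
Apply the initial conditions: f(0) = -2/21 + C1 + C2 = 4 and f'(0) = -8/21 - 3*C1 - 2*C2 = 3. Solving gives C1 = -81/7, C2 = 47/3.

f = -81*exp(-3*x)/7 - 2*exp(4*x)/21 + 47*exp(-2*x)/3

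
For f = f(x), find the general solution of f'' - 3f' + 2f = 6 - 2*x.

Characteristic equation r² - 3r + 2 = 0 factors as (r - 1)(r - 2) = 0, so r = 1, 2.
Hence f_h = C1*exp(x) + C2*exp(2*x).
For the particular solution try f_p = A0 + A1*x. Substituting and matching coefficients of each power of x gives A0 = 3/2, A1 = -1, so f_p = 3/2 - x.

f = 3/2 - x + C1*exp(x) + C2*exp(2*x)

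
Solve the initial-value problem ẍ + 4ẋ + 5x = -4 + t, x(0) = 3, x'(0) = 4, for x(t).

x = -24/25 + t/5 + 99*cos(t)*exp(-2*t)/25 + 293*exp(-2*t)*sin(t)/25

Characteristic equation r² + 4r + 5 = 0 has discriminant (4)² - 4·(5) = -4 < 0, so r = -2 ± i.
Hence x_h = C1*cos(t)*exp(-2*t) + C2*exp(-2*t)*sin(t).
For the particular solution try x_p = A0 + A1*t. Substituting and matching coefficients of each power of t gives A0 = -24/25, A1 = 1/5, so x_p = -24/25 + t/5.
General solution: x = -24/25 + t/5 + C1*cos(t)*exp(-2*t) + C2*exp(-2*t)*sin(t).
Apply the initial conditions: x(0) = -24/25 + C1 = 3 and x'(0) = 1/5 + C2 - 2*C1 = 4. Solving gives C1 = 99/25, C2 = 293/25.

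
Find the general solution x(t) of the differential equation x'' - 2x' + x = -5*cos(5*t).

x = 25*sin(5*t)/338 + 30*cos(5*t)/169 + C1*exp(t) + C2*t*exp(t)

Characteristic equation r² - 2r + 1 = 0 has discriminant (-2)² - 4·(1) = 0, so r = 1 is a repeated root.
Hence x_h = (C1 + C2*t)*exp(t).
Try x_p = A*cos(5*t) + B*sin(5*t). Substituting and equating the coefficients of cos(5t) and sin(5t) gives A = 30/169, B = 25/338, so x_p = 25*sin(5*t)/338 + 30*cos(5*t)/169.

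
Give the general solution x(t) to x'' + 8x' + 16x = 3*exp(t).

x = 3*exp(t)/25 + C1*exp(-4*t) + C2*t*exp(-4*t)

Characteristic equation r² + 8r + 16 = 0 has discriminant (8)² - 4·(16) = 0, so r = -4 is a repeated root.
Hence x_h = (C1 + C2*t)*exp(-4*t).
Try x_p = A*exp(t). Substituting into the equation and dividing by exp(t) gives A = 3/25, so x_p = 3*exp(t)/25.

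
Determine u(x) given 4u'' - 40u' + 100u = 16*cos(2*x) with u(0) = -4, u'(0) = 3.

u = -3448*exp(5*x)/841 - 80*sin(2*x)/841 + 84*cos(2*x)/841 + 687*x*exp(5*x)/29

Divide through by 4: u'' - 10u' + 25u = 4*cos(2*x).
Characteristic equation r² - 10r + 25 = 0 has discriminant (-10)² - 4·(25) = 0, so r = 5 is a repeated root.
Hence u_h = (C1 + C2*x)*exp(5*x).
Try u_p = A*cos(2*x) + B*sin(2*x). Substituting and equating the coefficients of cos(2x) and sin(2x) gives A = 84/841, B = -80/841, so u_p = -80*sin(2*x)/841 + 84*cos(2*x)/841.
General solution: u = -80*sin(2*x)/841 + 84*cos(2*x)/841 + C1*exp(5*x) + C2*x*exp(5*x).
Apply the initial conditions: u(0) = 84/841 + C1 = -4 and u'(0) = -160/841 + C2 + 5*C1 = 3. Solving gives C1 = -3448/841, C2 = 687/29.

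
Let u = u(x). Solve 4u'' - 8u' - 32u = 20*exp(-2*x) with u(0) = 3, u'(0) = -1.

u = 35*exp(4*x)/36 + 73*exp(-2*x)/36 - 5*x*exp(-2*x)/6

Divide through by 4: u'' - 2u' - 8u = 5*exp(-2*x).
Characteristic equation r² - 2r - 8 = 0 factors as (r + 2)(r - 4) = 0, so r = -2, 4.
Hence u_h = C1*exp(-2*x) + C2*exp(4*x).
Since exp(-2*x) solves the homogeneous equation (r = -2 is a root of multiplicity 1), multiply the trial by x. Try u_p = A*x*exp(-2*x). Substituting into the equation and dividing by exp(-2*x) gives A = -5/6, so u_p = -5*x*exp(-2*x)/6.
General solution: u = C1*exp(-2*x) + C2*exp(4*x) - 5*x*exp(-2*x)/6.
Apply the initial conditions: u(0) = C1 + C2 = 3 and u'(0) = -5/6 - 2*C1 + 4*C2 = -1. Solving gives C1 = 73/36, C2 = 35/36.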